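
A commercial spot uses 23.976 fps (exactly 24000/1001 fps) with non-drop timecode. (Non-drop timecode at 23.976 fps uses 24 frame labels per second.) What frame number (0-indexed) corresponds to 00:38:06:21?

Total seconds to the label: (0 × 3600 + 38 × 60 + 6) = 2286.
Frame index = 2286 × 24 + 21 = 54885.

frame 54885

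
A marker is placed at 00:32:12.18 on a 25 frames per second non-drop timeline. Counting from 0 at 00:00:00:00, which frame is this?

Total seconds to the label: (0 × 3600 + 32 × 60 + 12) = 1932.
Frame index = 1932 × 25 + 18 = 48318.

48318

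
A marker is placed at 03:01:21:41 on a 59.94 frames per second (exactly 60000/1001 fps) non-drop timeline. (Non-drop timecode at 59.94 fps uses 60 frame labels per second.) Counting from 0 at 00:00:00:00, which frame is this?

Total seconds to the label: (3 × 3600 + 1 × 60 + 21) = 10881.
Frame index = 10881 × 60 + 41 = 652901.

frame 652901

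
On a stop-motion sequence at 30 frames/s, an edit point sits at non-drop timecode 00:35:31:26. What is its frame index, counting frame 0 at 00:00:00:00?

Total seconds to the label: (0 × 3600 + 35 × 60 + 31) = 2131.
Frame index = 2131 × 30 + 26 = 63956.

63956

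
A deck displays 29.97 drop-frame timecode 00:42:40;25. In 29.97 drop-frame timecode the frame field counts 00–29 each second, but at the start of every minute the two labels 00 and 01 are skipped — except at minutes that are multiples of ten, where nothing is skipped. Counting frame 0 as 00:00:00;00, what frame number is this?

Complete 10-minute blocks: 4, each 17982 frames → 71928.
Remaining 2 whole minutes in the current block: 1800 + 1 × 1798 = 3598 frames.
Within the current minute: 40 × 30 + 25 − 2 = 1223 (labels ;00/;01 skipped at this minute). Total = 71928 + 3598 + 1223 = 76749.

76749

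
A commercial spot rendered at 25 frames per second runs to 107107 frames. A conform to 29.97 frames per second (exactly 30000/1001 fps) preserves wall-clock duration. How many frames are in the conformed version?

Target frames = source frames × (target rate / source rate) = 107107 × (30000/1001)/(25) = 107107 × 1200/1001 = 128400.

128400 frames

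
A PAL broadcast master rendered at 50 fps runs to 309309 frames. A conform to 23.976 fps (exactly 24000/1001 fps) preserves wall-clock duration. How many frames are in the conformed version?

148320 frames

Target frames = source frames × (target rate / source rate) = 309309 × (24000/1001)/(50) = 309309 × 480/1001 = 148320.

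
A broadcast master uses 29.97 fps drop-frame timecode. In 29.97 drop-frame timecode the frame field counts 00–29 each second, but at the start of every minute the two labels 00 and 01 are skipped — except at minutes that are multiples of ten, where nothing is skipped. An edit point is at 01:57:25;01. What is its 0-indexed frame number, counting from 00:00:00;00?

211139

As if non-drop at 30 labels/s: (1 × 3600 + 57 × 60 + 25) × 30 + 1 = 211351.
Minute boundaries passed: 117; those not divisible by 10: 117 − 11 = 106; dropped labels = 2 × 106 = 212.
Actual frame index = 211351 − 212 = 211139.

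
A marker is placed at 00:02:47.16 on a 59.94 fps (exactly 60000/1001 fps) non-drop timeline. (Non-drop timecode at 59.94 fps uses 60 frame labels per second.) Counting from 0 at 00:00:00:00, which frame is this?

10036

Total seconds to the label: (0 × 3600 + 2 × 60 + 47) = 167.
Frame index = 167 × 60 + 16 = 10036.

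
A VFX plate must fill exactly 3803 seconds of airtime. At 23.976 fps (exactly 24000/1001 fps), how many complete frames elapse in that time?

Frames = 3803 × 24000/1001 = 91272000/1001 ≈ 91180.8192.
Complete frames: 91180.

91180 frames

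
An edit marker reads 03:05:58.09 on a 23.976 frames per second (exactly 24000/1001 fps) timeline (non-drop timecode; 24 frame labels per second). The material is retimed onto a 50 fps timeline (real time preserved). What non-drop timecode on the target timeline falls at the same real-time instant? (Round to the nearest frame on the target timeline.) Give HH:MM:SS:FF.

03:06:09:27

Source frame index: (3×3600 + 5×60 + 58) × 24 + 9 = 267801.
Real time: 267801 / (24000/1001) = 89356267/8000 s.
Target frame: (89356267/8000) × (50) = 89356267/160 ≈ 558476.669 → 558477.
At 50 labels/s: frame 558477 → 03:06:09:27.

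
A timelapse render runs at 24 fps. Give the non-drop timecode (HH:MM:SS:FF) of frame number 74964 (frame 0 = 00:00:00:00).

00:52:03:12

74964 ÷ 24 = 3123 full seconds, remainder 12 frames.
3123 s = 0 h 52 min 3 s.
Timecode: 00:52:03:12.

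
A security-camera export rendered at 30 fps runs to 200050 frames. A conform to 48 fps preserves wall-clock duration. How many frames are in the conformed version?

Target frames = source frames × (target rate / source rate) = 200050 × (48)/(30) = 200050 × 8/5 = 320080.

320080 frames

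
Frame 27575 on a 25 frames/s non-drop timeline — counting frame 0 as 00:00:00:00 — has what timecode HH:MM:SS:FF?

27575 ÷ 25 = 1103 full seconds, remainder 0 frames.
1103 s = 0 h 18 min 23 s.
Timecode: 00:18:23:00.

00:18:23:00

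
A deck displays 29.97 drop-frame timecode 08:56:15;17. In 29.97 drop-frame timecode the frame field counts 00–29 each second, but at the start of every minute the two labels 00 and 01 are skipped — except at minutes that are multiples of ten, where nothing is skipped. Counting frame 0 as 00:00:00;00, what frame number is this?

964301

Complete 10-minute blocks: 53, each 17982 frames → 953046.
Remaining 6 whole minutes in the current block: 1800 + 5 × 1798 = 10790 frames.
Within the current minute: 15 × 30 + 17 − 2 = 465 (labels ;00/;01 skipped at this minute). Total = 953046 + 10790 + 465 = 964301.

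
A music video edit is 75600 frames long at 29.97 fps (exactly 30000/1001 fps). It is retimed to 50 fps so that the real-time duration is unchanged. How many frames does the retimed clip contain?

Target frames = source frames × (target rate / source rate) = 75600 × (50)/(30000/1001) = 75600 × 1001/600 = 126126.

126126 frames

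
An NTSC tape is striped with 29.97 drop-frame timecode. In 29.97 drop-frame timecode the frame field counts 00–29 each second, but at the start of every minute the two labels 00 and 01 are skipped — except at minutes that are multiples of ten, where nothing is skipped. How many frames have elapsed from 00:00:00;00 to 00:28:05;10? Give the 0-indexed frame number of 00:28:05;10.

Complete 10-minute blocks: 2, each 17982 frames → 35964.
Remaining 8 whole minutes in the current block: 1800 + 7 × 1798 = 14386 frames.
Within the current minute: 5 × 30 + 10 − 2 = 158 (labels ;00/;01 skipped at this minute). Total = 35964 + 14386 + 158 = 50508.

50508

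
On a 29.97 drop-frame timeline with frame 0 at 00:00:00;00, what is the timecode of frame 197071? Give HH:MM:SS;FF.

Ten DF minutes hold 17982 frames, so frame 197071 lies in block 10 (frames 179820–197801) with 17251 frames into that block.
The block's first minute is 1800 frames and the rest 1798 each; 17251 frames reaches minute 9, so 10 × 18 + 9 × 2 = 198 labels have been skipped so far.
Adding those back, label number 197071 + 198 = 197269 at 30 labels/s is 6575 s + 19 f = 1 h 49 min 35 s frame 19, i.e. 01:49:35;19.

01:49:35;19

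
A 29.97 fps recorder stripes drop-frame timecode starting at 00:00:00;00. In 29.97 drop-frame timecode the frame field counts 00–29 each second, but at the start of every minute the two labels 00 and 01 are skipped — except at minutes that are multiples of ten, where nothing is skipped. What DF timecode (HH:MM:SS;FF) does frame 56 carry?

Ten DF minutes hold 17982 frames, so frame 56 lies in block 0 (frames 0–17981) with 56 frames into that block.
The block's first minute is 1800 frames and the rest 1798 each; 56 frames reaches minute 0, so 0 × 18 + 0 × 2 = 0 labels have been skipped so far.
Adding those back, label number 56 + 0 = 56 at 30 labels/s is 1 s + 26 f = 0 h 0 min 1 s frame 26, i.e. 00:00:01;26.

00:00:01;26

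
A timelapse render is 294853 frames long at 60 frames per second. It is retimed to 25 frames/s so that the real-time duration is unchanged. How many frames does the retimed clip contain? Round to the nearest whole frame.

122855 frames

Frames at target rate = 294853 × (25) / (60) = 1474265/12 ≈ 122855.417.
Nearest whole frame: 122855.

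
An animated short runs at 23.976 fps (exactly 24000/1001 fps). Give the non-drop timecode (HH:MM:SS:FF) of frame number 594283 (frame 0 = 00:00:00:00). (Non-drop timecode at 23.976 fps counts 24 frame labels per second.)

594283 ÷ 24 = 24761 full seconds, remainder 19 frames.
24761 s = 6 h 52 min 41 s.
Timecode: 06:52:41:19.

06:52:41:19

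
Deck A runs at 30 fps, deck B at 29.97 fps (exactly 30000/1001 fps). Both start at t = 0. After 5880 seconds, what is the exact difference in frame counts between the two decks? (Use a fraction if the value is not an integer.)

25200/143 frames

A emits 30 × 5880 = 176400 frames; B emits 30000/1001 × 5880 = 25200000/143.
Difference = 25200/143 frames (≈ 176.2238); B is behind A.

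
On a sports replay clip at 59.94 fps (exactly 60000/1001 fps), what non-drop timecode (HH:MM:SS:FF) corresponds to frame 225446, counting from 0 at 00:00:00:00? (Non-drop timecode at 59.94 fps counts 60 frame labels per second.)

225446 ÷ 60 = 3757 full seconds, remainder 26 frames.
3757 s = 1 h 2 min 37 s.
Timecode: 01:02:37:26.

01:02:37:26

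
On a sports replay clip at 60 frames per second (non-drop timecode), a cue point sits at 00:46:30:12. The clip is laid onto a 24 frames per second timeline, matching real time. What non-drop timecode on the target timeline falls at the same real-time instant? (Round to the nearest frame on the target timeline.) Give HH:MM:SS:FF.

Source frame index: (0×3600 + 46×60 + 30) × 60 + 12 = 167412.
Real time: 167412 / (60) = 13951/5 s.
Target frame: (13951/5) × (24) = 334824/5 ≈ 66964.800 → 66965.
At 24 labels/s: frame 66965 → 00:46:30:05.

00:46:30:05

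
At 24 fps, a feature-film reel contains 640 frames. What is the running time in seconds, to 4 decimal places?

26.6667 seconds

Running time = 640 × 1/24 = 80/3 s ≈ 26.6667 s.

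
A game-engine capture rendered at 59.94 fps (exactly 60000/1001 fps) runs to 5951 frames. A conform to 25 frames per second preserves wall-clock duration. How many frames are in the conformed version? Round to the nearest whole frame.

Frames at target rate = 5951 × (25) / (60000/1001) = 5956951/2400 ≈ 2482.063.
Nearest whole frame: 2482.

2482 frames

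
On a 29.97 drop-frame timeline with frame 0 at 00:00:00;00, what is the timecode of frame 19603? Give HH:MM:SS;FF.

Ten DF minutes hold 17982 frames, so frame 19603 lies in block 1 (frames 17982–35963) with 1621 frames into that block.
The block's first minute is 1800 frames and the rest 1798 each; 1621 frames reaches minute 0, so 1 × 18 + 0 × 2 = 18 labels have been skipped so far.
Adding those back, label number 19603 + 18 = 19621 at 30 labels/s is 654 s + 1 f = 0 h 10 min 54 s frame 1, i.e. 00:10:54;01.

00:10:54;01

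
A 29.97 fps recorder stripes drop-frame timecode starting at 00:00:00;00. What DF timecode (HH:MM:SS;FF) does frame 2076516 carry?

Ten DF minutes hold 17982 frames, so frame 2076516 lies in block 115 (frames 2067930–2085911) with 8586 frames into that block.
The block's first minute is 1800 frames and the rest 1798 each; 8586 frames reaches minute 4, so 115 × 18 + 4 × 2 = 2078 labels have been skipped so far.
Adding those back, label number 2076516 + 2078 = 2078594 at 30 labels/s is 69286 s + 14 f = 19 h 14 min 46 s frame 14, i.e. 19:14:46;14.

19:14:46;14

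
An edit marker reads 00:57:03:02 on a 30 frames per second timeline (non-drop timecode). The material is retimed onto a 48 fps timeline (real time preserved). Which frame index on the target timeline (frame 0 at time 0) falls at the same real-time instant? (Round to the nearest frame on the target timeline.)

Source frame index: (0×3600 + 57×60 + 3) × 30 + 2 = 102692.
Real time: 102692 / (30) = 51346/15 s.
Target frame: (51346/15) × (48) = 821536/5 ≈ 164307.200 → 164307.

frame 164307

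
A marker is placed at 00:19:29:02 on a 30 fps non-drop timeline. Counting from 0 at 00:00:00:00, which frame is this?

Total seconds to the label: (0 × 3600 + 19 × 60 + 29) = 1169.
Frame index = 1169 × 30 + 2 = 35072.

frame 35072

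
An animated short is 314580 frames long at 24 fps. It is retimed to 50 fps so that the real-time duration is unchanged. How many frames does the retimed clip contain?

Target frames = source frames × (target rate / source rate) = 314580 × (50)/(24) = 314580 × 25/12 = 655375.

655375 frames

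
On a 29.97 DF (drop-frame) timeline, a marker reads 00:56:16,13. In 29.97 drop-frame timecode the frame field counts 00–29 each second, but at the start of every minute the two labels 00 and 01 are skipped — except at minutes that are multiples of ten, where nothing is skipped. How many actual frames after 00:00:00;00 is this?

As if non-drop at 30 labels/s: (0 × 3600 + 56 × 60 + 16) × 30 + 13 = 101293.
Minute boundaries passed: 56; those not divisible by 10: 56 − 5 = 51; dropped labels = 2 × 51 = 102.
Actual frame index = 101293 − 102 = 101191.

101191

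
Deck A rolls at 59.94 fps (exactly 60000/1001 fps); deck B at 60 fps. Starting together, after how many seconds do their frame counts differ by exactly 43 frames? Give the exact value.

43043/60 seconds

The gap grows by |60 − 60000/1001| = 60/1001 frames per second.
Time for a 43-frame gap: 43 ÷ (60/1001) = 43043/60 s.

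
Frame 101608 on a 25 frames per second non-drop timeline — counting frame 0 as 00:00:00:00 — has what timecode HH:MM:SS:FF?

01:07:44:08

101608 ÷ 25 = 4064 full seconds, remainder 8 frames.
4064 s = 1 h 7 min 44 s.
Timecode: 01:07:44:08.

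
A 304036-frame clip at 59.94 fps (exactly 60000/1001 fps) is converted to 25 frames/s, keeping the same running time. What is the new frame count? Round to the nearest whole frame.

126808 frames

Frames at target rate = 304036 × (25) / (60000/1001) = 76085009/600 ≈ 126808.348.
Nearest whole frame: 126808.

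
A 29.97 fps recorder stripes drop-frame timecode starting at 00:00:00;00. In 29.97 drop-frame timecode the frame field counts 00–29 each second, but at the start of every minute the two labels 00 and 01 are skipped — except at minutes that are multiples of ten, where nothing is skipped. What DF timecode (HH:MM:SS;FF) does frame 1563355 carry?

Each 10-minute DF block holds 10 × 60 × 30 − 9 × 2 = 17982 frames. 1563355 ÷ 17982 → 86 full blocks, remainder 16903.
Within the partial block the first minute is 1800 frames and each further minute 1798, so 9 further minute boundaries passed. Total skipped labels = 18 × 86 + 2 × 9 = 1566.
Non-drop label index = 1563355 + 1566 = 1564921; at 30 labels/s that is 14:29:24:01, i.e. DF 14:29:24;01.

14:29:24;01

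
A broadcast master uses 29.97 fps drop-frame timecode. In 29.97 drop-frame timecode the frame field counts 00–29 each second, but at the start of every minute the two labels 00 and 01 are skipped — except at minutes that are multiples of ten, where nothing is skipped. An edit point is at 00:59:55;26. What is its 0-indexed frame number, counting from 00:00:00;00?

107768

As if non-drop at 30 labels/s: (0 × 3600 + 59 × 60 + 55) × 30 + 26 = 107876.
Minute boundaries passed: 59; those not divisible by 10: 59 − 5 = 54; dropped labels = 2 × 54 = 108.
Actual frame index = 107876 − 108 = 107768.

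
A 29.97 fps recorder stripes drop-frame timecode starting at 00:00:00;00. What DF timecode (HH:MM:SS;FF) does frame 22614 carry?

Ten DF minutes hold 17982 frames, so frame 22614 lies in block 1 (frames 17982–35963) with 4632 frames into that block.
The block's first minute is 1800 frames and the rest 1798 each; 4632 frames reaches minute 2, so 1 × 18 + 2 × 2 = 22 labels have been skipped so far.
Adding those back, label number 22614 + 22 = 22636 at 30 labels/s is 754 s + 16 f = 0 h 12 min 34 s frame 16, i.e. 00:12:34;16.

00:12:34;16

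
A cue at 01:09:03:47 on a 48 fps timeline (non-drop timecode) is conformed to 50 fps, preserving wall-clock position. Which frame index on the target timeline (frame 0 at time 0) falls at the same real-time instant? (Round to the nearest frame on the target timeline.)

Source frame index: (1×3600 + 9×60 + 3) × 48 + 47 = 198911.
Real time: 198911 / (48) = 198911/48 s.
Target frame: (198911/48) × (50) = 4972775/24 ≈ 207198.958 → 207199.

frame 207199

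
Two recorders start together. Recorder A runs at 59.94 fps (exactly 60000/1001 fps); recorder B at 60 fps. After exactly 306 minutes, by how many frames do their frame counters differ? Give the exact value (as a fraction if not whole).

306 min = 18360 s.
A emits 60000/1001 × 18360 = 1101600000/1001 frames; B emits 60 × 18360 = 1101600.
Difference = 1101600/1001 frames (≈ 1100.4995); B is ahead of A.

1101600/1001 frames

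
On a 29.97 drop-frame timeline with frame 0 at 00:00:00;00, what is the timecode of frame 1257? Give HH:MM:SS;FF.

Ten DF minutes hold 17982 frames, so frame 1257 lies in block 0 (frames 0–17981) with 1257 frames into that block.
The block's first minute is 1800 frames and the rest 1798 each; 1257 frames reaches minute 0, so 0 × 18 + 0 × 2 = 0 labels have been skipped so far.
Adding those back, label number 1257 + 0 = 1257 at 30 labels/s is 41 s + 27 f = 0 h 0 min 41 s frame 27, i.e. 00:00:41;27.

00:00:41;27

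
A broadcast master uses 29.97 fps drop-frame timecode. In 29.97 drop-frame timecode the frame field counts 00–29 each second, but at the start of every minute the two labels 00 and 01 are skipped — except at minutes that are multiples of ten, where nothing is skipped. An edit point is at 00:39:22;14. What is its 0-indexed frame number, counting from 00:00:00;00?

As if non-drop at 30 labels/s: (0 × 3600 + 39 × 60 + 22) × 30 + 14 = 70874.
Minute boundaries passed: 39; those not divisible by 10: 39 − 3 = 36; dropped labels = 2 × 36 = 72.
Actual frame index = 70874 − 72 = 70802.

70802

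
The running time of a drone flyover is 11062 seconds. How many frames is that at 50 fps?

553100 frames

Frames = 11062 × 50 = 553100.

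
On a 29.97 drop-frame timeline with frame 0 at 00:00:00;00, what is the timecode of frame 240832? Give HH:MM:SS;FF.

02:13:55;22

Ten DF minutes hold 17982 frames, so frame 240832 lies in block 13 (frames 233766–251747) with 7066 frames into that block.
The block's first minute is 1800 frames and the rest 1798 each; 7066 frames reaches minute 3, so 13 × 18 + 3 × 2 = 240 labels have been skipped so far.
Adding those back, label number 240832 + 240 = 241072 at 30 labels/s is 8035 s + 22 f = 2 h 13 min 55 s frame 22, i.e. 02:13:55;22.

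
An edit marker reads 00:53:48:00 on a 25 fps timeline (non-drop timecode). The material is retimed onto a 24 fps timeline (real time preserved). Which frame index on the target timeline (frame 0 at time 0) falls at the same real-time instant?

frame 77472

Source frame index: (0×3600 + 53×60 + 48) × 25 + 0 = 80700.
Real time: 80700 / (25) = 3228 s.
Target frame: (3228) × (24) = 77472.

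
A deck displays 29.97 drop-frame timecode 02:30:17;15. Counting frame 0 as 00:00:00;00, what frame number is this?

As if non-drop at 30 labels/s: (2 × 3600 + 30 × 60 + 17) × 30 + 15 = 270525.
Minute boundaries passed: 150; those not divisible by 10: 150 − 15 = 135; dropped labels = 2 × 135 = 270.
Actual frame index = 270525 − 270 = 270255.

270255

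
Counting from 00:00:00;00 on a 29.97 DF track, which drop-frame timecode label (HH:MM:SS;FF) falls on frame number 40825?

Each 10-minute DF block holds 10 × 60 × 30 − 9 × 2 = 17982 frames. 40825 ÷ 17982 → 2 full blocks, remainder 4861.
Within the partial block the first minute is 1800 frames and each further minute 1798, so 2 further minute boundaries passed. Total skipped labels = 18 × 2 + 2 × 2 = 40.
Non-drop label index = 40825 + 40 = 40865; at 30 labels/s that is 00:22:42:05, i.e. DF 00:22:42;05.

00:22:42;05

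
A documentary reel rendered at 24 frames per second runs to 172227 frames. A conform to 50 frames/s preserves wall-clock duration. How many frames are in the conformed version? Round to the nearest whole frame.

Frames at target rate = 172227 × (50) / (24) = 1435225/4 ≈ 358806.250.
Nearest whole frame: 358806.

358806 frames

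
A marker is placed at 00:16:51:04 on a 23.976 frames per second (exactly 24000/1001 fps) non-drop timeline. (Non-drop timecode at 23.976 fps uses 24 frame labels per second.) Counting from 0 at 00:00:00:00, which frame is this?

frame 24268

Total seconds to the label: (0 × 3600 + 16 × 60 + 51) = 1011.
Frame index = 1011 × 24 + 4 = 24268.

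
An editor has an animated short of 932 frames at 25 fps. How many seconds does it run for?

Running time = 932 / (25) = 37.28 s.

37.28 seconds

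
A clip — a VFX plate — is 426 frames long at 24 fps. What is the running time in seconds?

17.75 seconds

Running time = 426 / (24) = 17.75 s.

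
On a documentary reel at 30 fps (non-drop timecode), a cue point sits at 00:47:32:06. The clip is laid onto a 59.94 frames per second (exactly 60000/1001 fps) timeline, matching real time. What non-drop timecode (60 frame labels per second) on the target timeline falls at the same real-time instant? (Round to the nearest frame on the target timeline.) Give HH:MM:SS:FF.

Source frame index: (0×3600 + 47×60 + 32) × 30 + 6 = 85566.
Real time: 85566 / (30) = 14261/5 s.
Target frame: (14261/5) × (60000/1001) = 13164000/77 ≈ 170961.039 → 170961.
At 60 labels/s: frame 170961 → 00:47:29:21.

00:47:29:21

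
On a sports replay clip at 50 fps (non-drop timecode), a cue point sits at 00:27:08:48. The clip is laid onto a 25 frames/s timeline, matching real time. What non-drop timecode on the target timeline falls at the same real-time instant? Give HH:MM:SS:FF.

Source frame index: (0×3600 + 27×60 + 8) × 50 + 48 = 81448.
Real time: 81448 / (50) = 40724/25 s.
Target frame: (40724/25) × (25) = 40724.
At 25 labels/s: frame 40724 → 00:27:08:24.

00:27:08:24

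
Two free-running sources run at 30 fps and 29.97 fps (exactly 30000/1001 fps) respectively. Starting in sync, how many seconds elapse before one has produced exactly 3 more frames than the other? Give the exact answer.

100.1 seconds

The gap grows by |30000/1001 − 30| = 30/1001 frames per second.
Time for a 3-frame gap: 3 ÷ (30/1001) = 100.1 s.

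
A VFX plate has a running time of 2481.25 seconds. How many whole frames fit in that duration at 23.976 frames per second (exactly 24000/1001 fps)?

59490 frames

Frames = 2481.25 × 24000/1001 = 59550000/1001 ≈ 59490.5095.
Complete frames: 59490.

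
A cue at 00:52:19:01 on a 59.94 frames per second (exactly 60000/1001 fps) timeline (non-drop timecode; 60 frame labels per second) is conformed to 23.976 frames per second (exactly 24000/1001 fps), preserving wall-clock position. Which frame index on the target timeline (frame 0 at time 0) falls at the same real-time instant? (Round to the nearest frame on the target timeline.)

Source frame index: (0×3600 + 52×60 + 19) × 60 + 1 = 188341.
Real time: 188341 / (60000/1001) = 188529341/60000 s.
Target frame: (188529341/60000) × (24000/1001) = 376682/5 ≈ 75336.400 → 75336.

frame 75336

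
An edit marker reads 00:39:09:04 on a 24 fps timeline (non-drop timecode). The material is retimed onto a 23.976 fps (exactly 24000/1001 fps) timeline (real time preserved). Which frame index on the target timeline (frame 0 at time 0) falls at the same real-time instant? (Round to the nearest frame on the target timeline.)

frame 56324

Source frame index: (0×3600 + 39×60 + 9) × 24 + 4 = 56380.
Real time: 56380 / (24) = 14095/6 s.
Target frame: (14095/6) × (24000/1001) = 56380000/1001 ≈ 56323.676 → 56324.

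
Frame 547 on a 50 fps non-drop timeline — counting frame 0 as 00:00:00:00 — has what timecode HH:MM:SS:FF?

547 ÷ 50 = 10 full seconds, remainder 47 frames.
10 s = 0 h 0 min 10 s.
Timecode: 00:00:10:47.

00:00:10:47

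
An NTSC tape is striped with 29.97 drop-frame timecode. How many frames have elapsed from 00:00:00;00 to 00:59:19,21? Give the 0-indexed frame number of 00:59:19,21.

Complete 10-minute blocks: 5, each 17982 frames → 89910.
Remaining 9 whole minutes in the current block: 1800 + 8 × 1798 = 16184 frames.
Within the current minute: 19 × 30 + 21 − 2 = 589 (labels ;00/;01 skipped at this minute). Total = 89910 + 16184 + 589 = 106683.

106683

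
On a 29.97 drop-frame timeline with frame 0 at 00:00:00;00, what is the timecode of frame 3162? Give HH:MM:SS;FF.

00:01:45;14

Ten DF minutes hold 17982 frames, so frame 3162 lies in block 0 (frames 0–17981) with 3162 frames into that block.
The block's first minute is 1800 frames and the rest 1798 each; 3162 frames reaches minute 1, so 0 × 18 + 1 × 2 = 2 labels have been skipped so far.
Adding those back, label number 3162 + 2 = 3164 at 30 labels/s is 105 s + 14 f = 0 h 1 min 45 s frame 14, i.e. 00:01:45;14.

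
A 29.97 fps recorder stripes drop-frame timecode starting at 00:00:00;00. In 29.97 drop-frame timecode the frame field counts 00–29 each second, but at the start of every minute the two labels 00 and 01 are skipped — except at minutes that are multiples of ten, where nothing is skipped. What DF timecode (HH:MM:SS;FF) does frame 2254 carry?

Each 10-minute DF block holds 10 × 60 × 30 − 9 × 2 = 17982 frames. 2254 ÷ 17982 → 0 full blocks, remainder 2254.
Within the partial block the first minute is 1800 frames and each further minute 1798, so 1 further minute boundary passed. Total skipped labels = 18 × 0 + 2 × 1 = 2.
Non-drop label index = 2254 + 2 = 2256; at 30 labels/s that is 00:01:15:06, i.e. DF 00:01:15;06.

00:01:15;06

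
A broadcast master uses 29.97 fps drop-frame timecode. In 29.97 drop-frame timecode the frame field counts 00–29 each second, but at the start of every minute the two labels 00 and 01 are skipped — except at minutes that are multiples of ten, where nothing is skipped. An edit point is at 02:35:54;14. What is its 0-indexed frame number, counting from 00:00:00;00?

280354

Complete 10-minute blocks: 15, each 17982 frames → 269730.
Remaining 5 whole minutes in the current block: 1800 + 4 × 1798 = 8992 frames.
Within the current minute: 54 × 30 + 14 − 2 = 1632 (labels ;00/;01 skipped at this minute). Total = 269730 + 8992 + 1632 = 280354.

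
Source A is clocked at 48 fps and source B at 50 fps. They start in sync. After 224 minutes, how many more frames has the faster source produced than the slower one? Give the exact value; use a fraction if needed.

26880 frames

224 min = 13440 s.
A emits 48 × 13440 = 645120 frames; B emits 50 × 13440 = 672000.
Difference = 26880 frames; B is ahead of A.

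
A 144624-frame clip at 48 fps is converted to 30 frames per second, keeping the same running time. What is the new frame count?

Target frames = source frames × (target rate / source rate) = 144624 × (30)/(48) = 144624 × 5/8 = 90390.

90390 frames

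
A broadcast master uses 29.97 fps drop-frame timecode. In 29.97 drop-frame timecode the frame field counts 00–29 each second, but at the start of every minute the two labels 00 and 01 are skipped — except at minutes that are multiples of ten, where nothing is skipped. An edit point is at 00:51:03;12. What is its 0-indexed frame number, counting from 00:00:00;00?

As if non-drop at 30 labels/s: (0 × 3600 + 51 × 60 + 3) × 30 + 12 = 91902.
Minute boundaries passed: 51; those not divisible by 10: 51 − 5 = 46; dropped labels = 2 × 46 = 92.
Actual frame index = 91902 − 92 = 91810.

91810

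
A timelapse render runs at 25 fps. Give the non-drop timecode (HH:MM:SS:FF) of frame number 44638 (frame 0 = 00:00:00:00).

44638 ÷ 25 = 1785 full seconds, remainder 13 frames.
1785 s = 0 h 29 min 45 s.
Timecode: 00:29:45:13.

00:29:45:13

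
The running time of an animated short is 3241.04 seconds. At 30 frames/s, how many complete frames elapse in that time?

Frames = 3241.04 × 30 = 486156/5 ≈ 97231.2000.
Complete frames: 97231.

97231 frames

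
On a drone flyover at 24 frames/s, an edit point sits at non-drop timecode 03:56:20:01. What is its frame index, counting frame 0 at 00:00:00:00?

Total seconds to the label: (3 × 3600 + 56 × 60 + 20) = 14180.
Frame index = 14180 × 24 + 1 = 340321.

340321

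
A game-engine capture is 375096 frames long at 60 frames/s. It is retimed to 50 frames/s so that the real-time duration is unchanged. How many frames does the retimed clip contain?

312580 frames

Target frames = source frames × (target rate / source rate) = 375096 × (50)/(60) = 375096 × 5/6 = 312580.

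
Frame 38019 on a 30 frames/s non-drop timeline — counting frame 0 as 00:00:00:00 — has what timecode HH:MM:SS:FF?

38019 ÷ 30 = 1267 full seconds, remainder 9 frames.
1267 s = 0 h 21 min 7 s.
Timecode: 00:21:07:09.

00:21:07:09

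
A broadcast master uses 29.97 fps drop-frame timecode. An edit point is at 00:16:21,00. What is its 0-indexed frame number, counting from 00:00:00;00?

As if non-drop at 30 labels/s: (0 × 3600 + 16 × 60 + 21) × 30 + 0 = 29430.
Minute boundaries passed: 16; those not divisible by 10: 16 − 1 = 15; dropped labels = 2 × 15 = 30.
Actual frame index = 29430 − 30 = 29400.

29400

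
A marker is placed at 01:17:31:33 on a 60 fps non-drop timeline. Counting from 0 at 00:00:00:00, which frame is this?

Total seconds to the label: (1 × 3600 + 17 × 60 + 31) = 4651.
Frame index = 4651 × 60 + 33 = 279093.

frame 279093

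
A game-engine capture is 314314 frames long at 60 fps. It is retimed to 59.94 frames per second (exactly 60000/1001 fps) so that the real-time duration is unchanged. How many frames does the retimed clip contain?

314000 frames

Target frames = source frames × (target rate / source rate) = 314314 × (60000/1001)/(60) = 314314 × 1000/1001 = 314000.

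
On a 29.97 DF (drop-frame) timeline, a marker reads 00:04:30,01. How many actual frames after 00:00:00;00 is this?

8093

As if non-drop at 30 labels/s: (0 × 3600 + 4 × 60 + 30) × 30 + 1 = 8101.
Minute boundaries passed: 4; those not divisible by 10: 4 − 0 = 4; dropped labels = 2 × 4 = 8.
Actual frame index = 8101 − 8 = 8093.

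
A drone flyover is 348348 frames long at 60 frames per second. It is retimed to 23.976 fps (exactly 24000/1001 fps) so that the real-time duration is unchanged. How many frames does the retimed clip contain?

139200 frames

Target frames = source frames × (target rate / source rate) = 348348 × (24000/1001)/(60) = 348348 × 400/1001 = 139200.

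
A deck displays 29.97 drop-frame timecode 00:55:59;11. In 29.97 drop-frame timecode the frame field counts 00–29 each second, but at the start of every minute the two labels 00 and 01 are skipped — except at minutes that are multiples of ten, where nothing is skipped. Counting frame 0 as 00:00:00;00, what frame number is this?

As if non-drop at 30 labels/s: (0 × 3600 + 55 × 60 + 59) × 30 + 11 = 100781.
Minute boundaries passed: 55; those not divisible by 10: 55 − 5 = 50; dropped labels = 2 × 50 = 100.
Actual frame index = 100781 − 100 = 100681.

100681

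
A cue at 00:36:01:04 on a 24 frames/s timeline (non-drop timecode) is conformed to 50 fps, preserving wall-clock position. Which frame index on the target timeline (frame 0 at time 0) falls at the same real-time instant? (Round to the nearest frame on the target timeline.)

Source frame index: (0×3600 + 36×60 + 1) × 24 + 4 = 51868.
Real time: 51868 / (24) = 12967/6 s.
Target frame: (12967/6) × (50) = 324175/3 ≈ 108058.333 → 108058.

frame 108058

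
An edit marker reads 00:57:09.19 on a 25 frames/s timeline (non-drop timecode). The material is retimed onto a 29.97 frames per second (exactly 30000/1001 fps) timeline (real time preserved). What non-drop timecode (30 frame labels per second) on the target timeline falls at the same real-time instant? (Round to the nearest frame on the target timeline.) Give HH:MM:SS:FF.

Source frame index: (0×3600 + 57×60 + 9) × 25 + 19 = 85744.
Real time: 85744 / (25) = 85744/25 s.
Target frame: (85744/25) × (30000/1001) = 102892800/1001 ≈ 102790.010 → 102790.
At 30 labels/s: frame 102790 → 00:57:06:10.

00:57:06:10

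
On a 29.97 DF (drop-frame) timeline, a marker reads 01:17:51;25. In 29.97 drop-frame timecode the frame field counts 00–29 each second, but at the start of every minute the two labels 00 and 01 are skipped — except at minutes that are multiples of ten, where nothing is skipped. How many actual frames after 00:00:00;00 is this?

Complete 10-minute blocks: 7, each 17982 frames → 125874.
Remaining 7 whole minutes in the current block: 1800 + 6 × 1798 = 12588 frames.
Within the current minute: 51 × 30 + 25 − 2 = 1553 (labels ;00/;01 skipped at this minute). Total = 125874 + 12588 + 1553 = 140015.

140015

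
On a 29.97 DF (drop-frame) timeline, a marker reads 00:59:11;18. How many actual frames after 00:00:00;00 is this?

106440

Complete 10-minute blocks: 5, each 17982 frames → 89910.
Remaining 9 whole minutes in the current block: 1800 + 8 × 1798 = 16184 frames.
Within the current minute: 11 × 30 + 18 − 2 = 346 (labels ;00/;01 skipped at this minute). Total = 89910 + 16184 + 346 = 106440.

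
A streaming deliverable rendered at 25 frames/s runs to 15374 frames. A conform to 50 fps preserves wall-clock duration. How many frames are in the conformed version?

30748 frames

Target frames = source frames × (target rate / source rate) = 15374 × (50)/(25) = 15374 × 2 = 30748.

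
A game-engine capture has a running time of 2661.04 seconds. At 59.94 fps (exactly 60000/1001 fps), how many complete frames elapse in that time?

159502 frames

Frames = 2661.04 × 60000/1001 = 159662400/1001 ≈ 159502.8971.
Complete frames: 159502.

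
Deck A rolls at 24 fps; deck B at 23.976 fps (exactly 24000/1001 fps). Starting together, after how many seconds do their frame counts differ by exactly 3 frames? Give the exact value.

125.125 seconds

The gap grows by |24000/1001 − 24| = 24/1001 frames per second.
Time for a 3-frame gap: 3 ÷ (24/1001) = 125.125 s.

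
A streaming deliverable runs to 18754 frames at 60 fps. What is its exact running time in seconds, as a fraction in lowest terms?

9377/30 seconds

Running time = 18754 ÷ (60) = 18754 × 1/60 = 9377/30 s.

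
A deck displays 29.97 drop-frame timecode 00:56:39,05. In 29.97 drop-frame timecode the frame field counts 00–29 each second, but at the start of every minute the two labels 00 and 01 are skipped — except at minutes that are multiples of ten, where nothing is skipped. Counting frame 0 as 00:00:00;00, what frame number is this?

As if non-drop at 30 labels/s: (0 × 3600 + 56 × 60 + 39) × 30 + 5 = 101975.
Minute boundaries passed: 56; those not divisible by 10: 56 − 5 = 51; dropped labels = 2 × 51 = 102.
Actual frame index = 101975 − 102 = 101873.

101873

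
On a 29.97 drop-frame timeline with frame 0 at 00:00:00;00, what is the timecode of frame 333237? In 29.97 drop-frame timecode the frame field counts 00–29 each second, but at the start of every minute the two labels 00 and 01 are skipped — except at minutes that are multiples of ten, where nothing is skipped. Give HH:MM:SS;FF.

Each 10-minute DF block holds 10 × 60 × 30 − 9 × 2 = 17982 frames. 333237 ÷ 17982 → 18 full blocks, remainder 9561.
Within the partial block the first minute is 1800 frames and each further minute 1798, so 5 further minute boundaries passed. Total skipped labels = 18 × 18 + 2 × 5 = 334.
Non-drop label index = 333237 + 334 = 333571; at 30 labels/s that is 03:05:19:01, i.e. DF 03:05:19;01.

03:05:19;01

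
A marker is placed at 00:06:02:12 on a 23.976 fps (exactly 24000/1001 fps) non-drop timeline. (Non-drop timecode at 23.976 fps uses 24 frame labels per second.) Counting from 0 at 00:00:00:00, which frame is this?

Total seconds to the label: (0 × 3600 + 6 × 60 + 2) = 362.
Frame index = 362 × 24 + 12 = 8700.

8700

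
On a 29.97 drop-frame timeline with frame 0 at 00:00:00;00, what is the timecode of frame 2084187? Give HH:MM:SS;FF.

Ten DF minutes hold 17982 frames, so frame 2084187 lies in block 115 (frames 2067930–2085911) with 16257 frames into that block.
The block's first minute is 1800 frames and the rest 1798 each; 16257 frames reaches minute 9, so 115 × 18 + 9 × 2 = 2088 labels have been skipped so far.
Adding those back, label number 2084187 + 2088 = 2086275 at 30 labels/s is 69542 s + 15 f = 19 h 19 min 2 s frame 15, i.e. 19:19:02;15.

19:19:02;15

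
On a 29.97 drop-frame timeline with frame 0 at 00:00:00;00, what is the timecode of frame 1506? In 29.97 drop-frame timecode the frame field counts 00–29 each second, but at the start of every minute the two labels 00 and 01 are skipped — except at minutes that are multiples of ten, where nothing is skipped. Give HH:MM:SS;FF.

Ten DF minutes hold 17982 frames, so frame 1506 lies in block 0 (frames 0–17981) with 1506 frames into that block.
The block's first minute is 1800 frames and the rest 1798 each; 1506 frames reaches minute 0, so 0 × 18 + 0 × 2 = 0 labels have been skipped so far.
Adding those back, label number 1506 + 0 = 1506 at 30 labels/s is 50 s + 6 f = 0 h 0 min 50 s frame 6, i.e. 00:00:50;06.

00:00:50;06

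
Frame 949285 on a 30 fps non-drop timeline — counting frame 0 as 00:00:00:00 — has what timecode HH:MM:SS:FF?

08:47:22:25

949285 ÷ 30 = 31642 full seconds, remainder 25 frames.
31642 s = 8 h 47 min 22 s.
Timecode: 08:47:22:25.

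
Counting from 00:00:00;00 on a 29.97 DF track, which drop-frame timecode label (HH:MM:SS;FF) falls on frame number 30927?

00:17:11;29

Each 10-minute DF block holds 10 × 60 × 30 − 9 × 2 = 17982 frames. 30927 ÷ 17982 → 1 full block, remainder 12945.
Within the partial block the first minute is 1800 frames and each further minute 1798, so 7 further minute boundaries passed. Total skipped labels = 18 × 1 + 2 × 7 = 32.
Non-drop label index = 30927 + 32 = 30959; at 30 labels/s that is 00:17:11:29, i.e. DF 00:17:11;29.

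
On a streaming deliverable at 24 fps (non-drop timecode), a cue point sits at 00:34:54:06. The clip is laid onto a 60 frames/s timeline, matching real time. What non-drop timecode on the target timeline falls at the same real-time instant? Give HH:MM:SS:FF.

00:34:54:15

Source frame index: (0×3600 + 34×60 + 54) × 24 + 6 = 50262.
Real time: 50262 / (24) = 8377/4 s.
Target frame: (8377/4) × (60) = 125655.
At 60 labels/s: frame 125655 → 00:34:54:15.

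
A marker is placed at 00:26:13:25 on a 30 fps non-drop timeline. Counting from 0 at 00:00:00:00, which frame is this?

Total seconds to the label: (0 × 3600 + 26 × 60 + 13) = 1573.
Frame index = 1573 × 30 + 25 = 47215.

frame 47215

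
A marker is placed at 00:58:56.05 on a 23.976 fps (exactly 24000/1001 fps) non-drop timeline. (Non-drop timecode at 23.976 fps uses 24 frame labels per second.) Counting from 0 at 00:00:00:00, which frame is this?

Total seconds to the label: (0 × 3600 + 58 × 60 + 56) = 3536.
Frame index = 3536 × 24 + 5 = 84869.

84869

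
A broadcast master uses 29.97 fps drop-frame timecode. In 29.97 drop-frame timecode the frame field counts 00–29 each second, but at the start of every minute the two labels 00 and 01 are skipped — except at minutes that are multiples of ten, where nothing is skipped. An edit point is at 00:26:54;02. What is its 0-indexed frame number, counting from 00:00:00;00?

Complete 10-minute blocks: 2, each 17982 frames → 35964.
Remaining 6 whole minutes in the current block: 1800 + 5 × 1798 = 10790 frames.
Within the current minute: 54 × 30 + 2 − 2 = 1620 (labels ;00/;01 skipped at this minute). Total = 35964 + 10790 + 1620 = 48374.

48374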